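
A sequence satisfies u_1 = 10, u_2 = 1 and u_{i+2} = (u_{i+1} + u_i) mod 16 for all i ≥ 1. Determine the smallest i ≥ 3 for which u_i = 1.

26

Listing terms: u_1 = 10; u_2 = 1; u_3 = 11; u_4 = 12; u_5 = 7; u_6 = 3; u_7 = 10; u_8 = 13; u_9 = 7; u_{10} = 4; u_{11} = 11; u_{12} = 15; u_{13} = 10; u_{14} = 9; u_{15} = 3; u_{16} = 12; u_{17} = 15; u_{18} = 11; u_{19} = 10; u_{20} = 5; u_{21} = 15; u_{22} = 4; u_{23} = 3; u_{24} = 7; u_{25} = 10; u_{26} = 1.
Since (u_{25}, u_{26}) = (u_1, u_2) = (10, 1) (two consecutive terms determine the rest), the sequence is periodic with period 24.
The value 1 next appears (with i ≥ 3) at u_{26}.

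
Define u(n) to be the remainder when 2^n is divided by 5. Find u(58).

Computing terms: u(1) = 2,  u(2) = 4,  u(3) = 3,  u(4) = 1,  u(5) = 2.
Since u(5) = u(1) = 2, the sequence is periodic with period 4.
(58 - 1) mod 4 = 1, so u(58) = u(2) = 4.

4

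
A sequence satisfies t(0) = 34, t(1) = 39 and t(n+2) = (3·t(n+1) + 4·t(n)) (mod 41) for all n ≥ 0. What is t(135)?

7

We have t(0) = 34,  t(1) = 39,  t(2) = 7,  t(3) = 13,  t(4) = 26,  t(5) = 7,  t(6) = 2,  t(7) = 34,  t(8) = 28,  t(9) = 15,  t(10) = 34,  t(11) = 39.
Since (t(10), t(11)) = (t(0), t(1)) = (34, 39) (two consecutive terms determine the rest), the sequence is periodic with period 10.
(135 - 0) mod 10 = 5, so t(135) = t(5) = 7.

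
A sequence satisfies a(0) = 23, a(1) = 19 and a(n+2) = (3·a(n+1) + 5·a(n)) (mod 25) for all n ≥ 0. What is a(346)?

Listing terms: a(0) = 23; a(1) = 19; a(2) = 22; a(3) = 11; a(4) = 18; a(5) = 9; a(6) = 17; a(7) = 21; a(8) = 23; a(9) = 24; a(10) = 12; a(11) = 6; a(12) = 3; a(13) = 14; a(14) = 7; a(15) = 16; a(16) = 8; a(17) = 4; a(18) = 2; a(19) = 1; a(20) = 13; a(21) = 19; a(22) = 22.
Since (a(21), a(22)) = (a(1), a(2)) = (19, 22) (two consecutive terms determine the rest), the sequence is eventually periodic: after a pre-period of length 1 it cycles with period 20.
For n ≥ 1, a(n) depends only on (n - 1) mod 20. (346 - 1) mod 20 = 5, so a(346) = a(6) = 17.

17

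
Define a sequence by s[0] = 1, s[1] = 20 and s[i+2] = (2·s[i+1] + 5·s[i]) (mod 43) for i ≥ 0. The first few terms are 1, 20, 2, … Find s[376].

s[0] = 1,  s[1] = 20,  s[2] = 2,  s[3] = 18,  s[4] = 3,  s[5] = 10,  s[6] = 35,  s[7] = 34,  s[8] = 28,  s[9] = 11,  s[10] = 33,  s[11] = 35,  s[12] = 20,  s[13] = 0,  s[14] = 14,  s[15] = 28,  s[16] = 40,  s[17] = 5,  s[18] = 38,  s[19] = 15,  s[20] = 5,  s[21] = 42,  s[22] = 23,  s[23] = 41,  s[24] = 25,  s[25] = 40,  s[26] = 33,  s[27] = 8,  s[28] = 9,  s[29] = 15,  s[30] = 32,  s[31] = 10,  s[32] = 8,  s[33] = 23,  s[34] = 0,  s[35] = 29,  s[36] = 15,  s[37] = 3,  s[38] = 38,  s[39] = 5,  s[40] = 28,  s[41] = 38,  s[42] = 1,  s[43] = 20.
Since (s[42], s[43]) = (s[0], s[1]) = (1, 20) (two consecutive terms determine the rest), the sequence is periodic with period 42.
So s[376] = s[0 + ((376-0) mod 42)] = s[40] = 28.

28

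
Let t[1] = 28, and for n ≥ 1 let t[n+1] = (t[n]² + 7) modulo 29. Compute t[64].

14

Computing terms: t[1] = 28,  t[2] = 8,  t[3] = 13,  t[4] = 2,  t[5] = 11,  t[6] = 12,  t[7] = 6,  t[8] = 14,  t[9] = 0,  t[10] = 7,  t[11] = 27,  t[12] = 11.
Since t[12] = t[5] = 11, the sequence is eventually periodic: after a pre-period of length 4 it cycles with period 7.
For n ≥ 5, t[n] depends only on (n - 5) mod 7. (64 - 5) mod 7 = 3, so t[64] = t[8] = 14.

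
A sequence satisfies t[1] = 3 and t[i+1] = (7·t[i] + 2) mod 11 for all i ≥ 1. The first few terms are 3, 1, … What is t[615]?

We have t[1] = 3; t[2] = 1; t[3] = 9; t[4] = 10; t[5] = 6; t[6] = 0; t[7] = 2; t[8] = 5; t[9] = 4; t[10] = 8; t[11] = 3.
Since t[11] = t[1] = 3, the sequence is periodic with period 10.
So t[615] = t[1 + ((615-1) mod 10)] = t[5] = 6.

6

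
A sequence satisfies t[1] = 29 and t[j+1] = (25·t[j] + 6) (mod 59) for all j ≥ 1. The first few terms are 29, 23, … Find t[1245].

16

t[1] = 29,  t[2] = 23,  t[3] = 50,  t[4] = 17,  t[5] = 18,  t[6] = 43,  t[7] = 19,  t[8] = 9,  t[9] = 54,  t[10] = 58,  t[11] = 40,  t[12] = 3,  t[13] = 22,  t[14] = 25,  t[15] = 41,  t[16] = 28,  t[17] = 57,  t[18] = 15,  t[19] = 27,  t[20] = 32,  t[21] = 39,  t[22] = 37,  t[23] = 46,  t[24] = 35,  t[25] = 55,  t[26] = 24,  t[27] = 16,  t[28] = 52,  t[29] = 8,  t[30] = 29.
Since t[30] = t[1] = 29, the sequence is periodic with period 29.
So t[1245] = t[1 + ((1245-1) mod 29)] = t[27] = 16.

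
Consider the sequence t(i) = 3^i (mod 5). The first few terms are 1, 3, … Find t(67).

2

Computing terms: t(0) = 1,  t(1) = 3,  t(2) = 4,  t(3) = 2,  t(4) = 1.
Since t(4) = t(0) = 1, the sequence is periodic with period 4.
(67 - 0) mod 4 = 3, so t(67) = t(3) = 2.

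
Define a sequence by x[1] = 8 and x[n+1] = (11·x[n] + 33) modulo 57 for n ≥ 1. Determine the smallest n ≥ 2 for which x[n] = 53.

3

Listing terms: x[1] = 8; x[2] = 7; x[3] = 53; x[4] = 46; x[5] = 26; x[6] = 34; x[7] = 8.
Since x[7] = x[1] = 8, the sequence is periodic with period 6.
The value 53 first appears (with n ≥ 2) at x[3].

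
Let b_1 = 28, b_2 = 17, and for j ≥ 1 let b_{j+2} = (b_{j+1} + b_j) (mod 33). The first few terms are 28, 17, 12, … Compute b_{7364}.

29

Listing terms: b_1 = 28,  b_2 = 17,  b_3 = 12,  b_4 = 29,  b_5 = 8,  b_6 = 4,  b_7 = 12,  b_8 = 16,  b_9 = 28,  b_{10} = 11,  b_{11} = 6,  b_{12} = 17,  b_{13} = 23,  b_{14} = 7,  b_{15} = 30,  b_{16} = 4,  b_{17} = 1,  b_{18} = 5,  b_{19} = 6,  b_{20} = 11,  b_{21} = 17,  b_{22} = 28,  b_{23} = 12,  b_{24} = 7,  b_{25} = 19,  b_{26} = 26,  b_{27} = 12,  b_{28} = 5,  b_{29} = 17,  b_{30} = 22,  b_{31} = 6,  b_{32} = 28,  b_{33} = 1,  b_{34} = 29,  b_{35} = 30,  b_{36} = 26,  b_{37} = 23,  b_{38} = 16,  b_{39} = 6,  b_{40} = 22,  b_{41} = 28,  b_{42} = 17.
Since (b_{41}, b_{42}) = (b_1, b_2) = (28, 17) (two consecutive terms determine the rest), the sequence is periodic with period 40.
So b_{7364} = b_{1 + ((7364-1) mod 40)} = b_4 = 29.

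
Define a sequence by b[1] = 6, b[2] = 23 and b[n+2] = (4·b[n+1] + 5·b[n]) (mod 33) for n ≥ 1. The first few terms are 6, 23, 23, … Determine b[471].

Listing terms: b[1] = 6; b[2] = 23; b[3] = 23; b[4] = 9; b[5] = 19; b[6] = 22; b[7] = 18; b[8] = 17; b[9] = 26; b[10] = 24; b[11] = 28; b[12] = 1; b[13] = 12; b[14] = 20; b[15] = 8; b[16] = 0; b[17] = 7; b[18] = 28; b[19] = 15; b[20] = 2; b[21] = 17; b[22] = 12; b[23] = 1; b[24] = 31; b[25] = 30; b[26] = 11; b[27] = 29; b[28] = 6; b[29] = 4; b[30] = 13; b[31] = 6; b[32] = 23.
Since (b[31], b[32]) = (b[1], b[2]) = (6, 23) (two consecutive terms determine the rest), the sequence is periodic with period 30.
(471 - 1) mod 30 = 20, so b[471] = b[21] = 17.

17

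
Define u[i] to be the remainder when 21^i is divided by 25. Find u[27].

16

Listing terms: u[1] = 21; u[2] = 16; u[3] = 11; u[4] = 6; u[5] = 1; u[6] = 21.
The sequence repeats with period 5.
So u[27] = u[1 + ((27-1) mod 5)] = u[2] = 16.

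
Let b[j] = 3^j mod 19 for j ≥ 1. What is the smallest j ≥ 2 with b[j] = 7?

6

We have b[1] = 3, b[2] = 9, b[3] = 8, b[4] = 5, b[5] = 15, b[6] = 7, b[7] = 2, b[8] = 6, b[9] = 18, b[10] = 16, b[11] = 10, b[12] = 11, b[13] = 14, b[14] = 4, b[15] = 12, b[16] = 17, b[17] = 13, b[18] = 1, b[19] = 3.
Since b[19] = b[1] = 3, the sequence is periodic with period 18.
The value 7 first appears (with j ≥ 2) at b[6].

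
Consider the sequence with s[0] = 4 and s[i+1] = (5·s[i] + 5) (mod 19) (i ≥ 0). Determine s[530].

We have s[0] = 4, s[1] = 6, s[2] = 16, s[3] = 9, s[4] = 12, s[5] = 8, s[6] = 7, s[7] = 2, s[8] = 15, s[9] = 4.
Since s[9] = s[0] = 4, the sequence is periodic with period 9.
So s[530] = s[0 + ((530-0) mod 9)] = s[8] = 15.

15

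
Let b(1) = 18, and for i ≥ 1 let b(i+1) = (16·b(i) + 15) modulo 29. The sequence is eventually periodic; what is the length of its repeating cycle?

7

Listing terms: b(1) = 18, b(2) = 13, b(3) = 20, b(4) = 16, b(5) = 10, b(6) = 1, b(7) = 2, b(8) = 18.
Since b(8) = b(1) = 18, the sequence is periodic with period 7.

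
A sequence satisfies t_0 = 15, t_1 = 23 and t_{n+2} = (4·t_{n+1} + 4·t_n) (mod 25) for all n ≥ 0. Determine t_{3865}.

3

We have t_0 = 15,  t_1 = 23,  t_2 = 2,  t_3 = 0,  t_4 = 8,  t_5 = 7,  t_6 = 10,  t_7 = 18,  t_8 = 12,  t_9 = 20,  t_{10} = 3,  t_{11} = 17,  t_{12} = 5,  t_{13} = 13,  t_{14} = 22,  t_{15} = 15,  t_{16} = 23.
The sequence repeats with period 15.
(3865 - 0) mod 15 = 10, so t_{3865} = t_{10} = 3.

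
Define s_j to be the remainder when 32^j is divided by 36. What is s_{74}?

s_0 = 1, s_1 = 32, s_2 = 16, s_3 = 8, s_4 = 4, s_5 = 20, s_6 = 28, s_7 = 32.
Since s_7 = s_1 = 32, the sequence is eventually periodic: after a pre-period of length 1 it cycles with period 6.
For j ≥ 1, s_j depends only on (j - 1) mod 6. (74 - 1) mod 6 = 1, so s_{74} = s_2 = 16.

16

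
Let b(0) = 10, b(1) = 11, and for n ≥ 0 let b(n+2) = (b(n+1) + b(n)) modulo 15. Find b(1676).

2

Listing terms: b(0) = 10; b(1) = 11; b(2) = 6; b(3) = 2; b(4) = 8; b(5) = 10; b(6) = 3; b(7) = 13; b(8) = 1; b(9) = 14; b(10) = 0; b(11) = 14; b(12) = 14; b(13) = 13; b(14) = 12; b(15) = 10; b(16) = 7; b(17) = 2; b(18) = 9; b(19) = 11; b(20) = 5; b(21) = 1; b(22) = 6; b(23) = 7; b(24) = 13; b(25) = 5; b(26) = 3; b(27) = 8; b(28) = 11; b(29) = 4; b(30) = 0; b(31) = 4; b(32) = 4; b(33) = 8; b(34) = 12; b(35) = 5; b(36) = 2; b(37) = 7; b(38) = 9; b(39) = 1; b(40) = 10; b(41) = 11.
The sequence repeats with period 40.
So b(1676) = b(0 + ((1676-0) mod 40)) = b(36) = 2.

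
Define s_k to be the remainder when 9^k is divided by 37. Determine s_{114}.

We have s_1 = 9, s_2 = 7, s_3 = 26, s_4 = 12, s_5 = 34, s_6 = 10, s_7 = 16, s_8 = 33, s_9 = 1, s_{10} = 9.
Since s_{10} = s_1 = 9, the sequence is periodic with period 9.
(114 - 1) mod 9 = 5, so s_{114} = s_6 = 10.

10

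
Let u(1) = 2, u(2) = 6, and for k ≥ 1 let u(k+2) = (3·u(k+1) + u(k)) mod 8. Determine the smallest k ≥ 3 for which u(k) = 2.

4

We have u(1) = 2, u(2) = 6, u(3) = 4, u(4) = 2, u(5) = 2, u(6) = 0, u(7) = 2, u(8) = 6.
The sequence repeats with period 6.
The value 2 first appears (with k ≥ 3) at u(4).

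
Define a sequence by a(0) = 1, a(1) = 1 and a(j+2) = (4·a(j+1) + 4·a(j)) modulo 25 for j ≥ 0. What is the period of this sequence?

15

a(0) = 1; a(1) = 1; a(2) = 8; a(3) = 11; a(4) = 1; a(5) = 23; a(6) = 21; a(7) = 1; a(8) = 13; a(9) = 6; a(10) = 1; a(11) = 3; a(12) = 16; a(13) = 1; a(14) = 18; a(15) = 1; a(16) = 1.
The sequence repeats with period 15.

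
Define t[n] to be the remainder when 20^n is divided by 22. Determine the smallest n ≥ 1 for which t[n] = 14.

3

We have t[0] = 1; t[1] = 20; t[2] = 4; t[3] = 14; t[4] = 16; t[5] = 12; t[6] = 20.
Since t[6] = t[1] = 20, the sequence is eventually periodic: after a pre-period of length 1 it cycles with period 5.
The value 14 first appears (with n ≥ 1) at t[3].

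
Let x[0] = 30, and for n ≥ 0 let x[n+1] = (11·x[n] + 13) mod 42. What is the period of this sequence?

6

We have x[0] = 30, x[1] = 7, x[2] = 6, x[3] = 37, x[4] = 0, x[5] = 13, x[6] = 30.
Since x[6] = x[0] = 30, the sequence is periodic with period 6.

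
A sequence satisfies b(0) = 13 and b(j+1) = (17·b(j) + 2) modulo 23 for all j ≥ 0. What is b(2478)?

b(0) = 13,  b(1) = 16,  b(2) = 21,  b(3) = 14,  b(4) = 10,  b(5) = 11,  b(6) = 5,  b(7) = 18,  b(8) = 9,  b(9) = 17,  b(10) = 15,  b(11) = 4,  b(12) = 1,  b(13) = 19,  b(14) = 3,  b(15) = 7,  b(16) = 6,  b(17) = 12,  b(18) = 22,  b(19) = 8,  b(20) = 0,  b(21) = 2,  b(22) = 13.
The sequence repeats with period 22.
So b(2478) = b(0 + ((2478-0) mod 22)) = b(14) = 3.

3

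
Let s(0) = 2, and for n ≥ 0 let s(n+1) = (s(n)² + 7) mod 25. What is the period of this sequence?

8

Listing terms: s(0) = 2; s(1) = 11; s(2) = 3; s(3) = 16; s(4) = 13; s(5) = 1; s(6) = 8; s(7) = 21; s(8) = 23; s(9) = 11.
Since s(9) = s(1) = 11, the sequence is eventually periodic: after a pre-period of length 1 it cycles with period 8.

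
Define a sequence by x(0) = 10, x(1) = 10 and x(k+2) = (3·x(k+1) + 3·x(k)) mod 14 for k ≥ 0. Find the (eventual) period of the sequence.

42

Computing terms: x(0) = 10, x(1) = 10, x(2) = 4, x(3) = 0, x(4) = 12, x(5) = 8, x(6) = 4, x(7) = 8, x(8) = 8, x(9) = 6, x(10) = 0, x(11) = 4, x(12) = 12, x(13) = 6, x(14) = 12, x(15) = 12, x(16) = 2, x(17) = 0, x(18) = 6, x(19) = 4, x(20) = 2, x(21) = 4, x(22) = 4, x(23) = 10, x(24) = 0, x(25) = 2, x(26) = 6, x(27) = 10, x(28) = 6, x(29) = 6, x(30) = 8, x(31) = 0, x(32) = 10, x(33) = 2, x(34) = 8, x(35) = 2, x(36) = 2, x(37) = 12, x(38) = 0, x(39) = 8, x(40) = 10, x(41) = 12, x(42) = 10, x(43) = 10.
The sequence repeats with period 42.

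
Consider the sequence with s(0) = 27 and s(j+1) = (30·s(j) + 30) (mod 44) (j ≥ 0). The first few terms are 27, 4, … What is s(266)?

22

Computing terms: s(0) = 27, s(1) = 4, s(2) = 18, s(3) = 42, s(4) = 14, s(5) = 10, s(6) = 22, s(7) = 30, s(8) = 6, s(9) = 34, s(10) = 38, s(11) = 26, s(12) = 18.
Since s(12) = s(2) = 18, the sequence is eventually periodic: after a pre-period of length 2 it cycles with period 10.
For j ≥ 2, s(j) depends only on (j - 2) mod 10. (266 - 2) mod 10 = 4, so s(266) = s(6) = 22.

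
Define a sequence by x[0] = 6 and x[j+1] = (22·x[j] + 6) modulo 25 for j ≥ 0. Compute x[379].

0

Computing terms: x[0] = 6,  x[1] = 13,  x[2] = 17,  x[3] = 5,  x[4] = 16,  x[5] = 8,  x[6] = 7,  x[7] = 10,  x[8] = 1,  x[9] = 3,  x[10] = 22,  x[11] = 15,  x[12] = 11,  x[13] = 23,  x[14] = 12,  x[15] = 20,  x[16] = 21,  x[17] = 18,  x[18] = 2,  x[19] = 0,  x[20] = 6.
Since x[20] = x[0] = 6, the sequence is periodic with period 20.
So x[379] = x[0 + ((379-0) mod 20)] = x[19] = 0.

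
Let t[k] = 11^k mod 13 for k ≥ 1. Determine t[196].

We have t[1] = 11; t[2] = 4; t[3] = 5; t[4] = 3; t[5] = 7; t[6] = 12; t[7] = 2; t[8] = 9; t[9] = 8; t[10] = 10; t[11] = 6; t[12] = 1; t[13] = 11.
The sequence repeats with period 12.
So t[196] = t[1 + ((196-1) mod 12)] = t[4] = 3.

3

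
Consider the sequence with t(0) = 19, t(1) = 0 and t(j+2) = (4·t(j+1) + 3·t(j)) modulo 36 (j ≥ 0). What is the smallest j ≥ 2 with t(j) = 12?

3

t(0) = 19, t(1) = 0, t(2) = 21, t(3) = 12, t(4) = 3, t(5) = 12, t(6) = 21, t(7) = 12.
Since (t(6), t(7)) = (t(2), t(3)) = (21, 12) (two consecutive terms determine the rest), the sequence is eventually periodic: after a pre-period of length 2 it cycles with period 4.
The value 12 first appears (with j ≥ 2) at t(3).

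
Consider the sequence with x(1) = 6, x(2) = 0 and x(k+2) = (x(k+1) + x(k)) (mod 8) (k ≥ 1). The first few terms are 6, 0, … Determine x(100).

6

Computing terms: x(1) = 6; x(2) = 0; x(3) = 6; x(4) = 6; x(5) = 4; x(6) = 2; x(7) = 6; x(8) = 0.
The sequence repeats with period 6.
So x(100) = x(1 + ((100-1) mod 6)) = x(4) = 6.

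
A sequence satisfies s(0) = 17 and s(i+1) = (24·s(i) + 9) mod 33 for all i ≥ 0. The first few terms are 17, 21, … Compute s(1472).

18

Computing terms: s(0) = 17; s(1) = 21; s(2) = 18; s(3) = 12; s(4) = 0; s(5) = 9; s(6) = 27; s(7) = 30; s(8) = 3; s(9) = 15; s(10) = 6; s(11) = 21.
Since s(11) = s(1) = 21, the sequence is eventually periodic: after a pre-period of length 1 it cycles with period 10.
For i ≥ 1, s(i) depends only on (i - 1) mod 10. (1472 - 1) mod 10 = 1, so s(1472) = s(2) = 18.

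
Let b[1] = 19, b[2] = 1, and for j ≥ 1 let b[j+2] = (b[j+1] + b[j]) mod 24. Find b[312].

6

b[1] = 19,  b[2] = 1,  b[3] = 20,  b[4] = 21,  b[5] = 17,  b[6] = 14,  b[7] = 7,  b[8] = 21,  b[9] = 4,  b[10] = 1,  b[11] = 5,  b[12] = 6,  b[13] = 11,  b[14] = 17,  b[15] = 4,  b[16] = 21,  b[17] = 1,  b[18] = 22,  b[19] = 23,  b[20] = 21,  b[21] = 20,  b[22] = 17,  b[23] = 13,  b[24] = 6,  b[25] = 19,  b[26] = 1.
Since (b[25], b[26]) = (b[1], b[2]) = (19, 1) (two consecutive terms determine the rest), the sequence is periodic with period 24.
So b[312] = b[1 + ((312-1) mod 24)] = b[24] = 6.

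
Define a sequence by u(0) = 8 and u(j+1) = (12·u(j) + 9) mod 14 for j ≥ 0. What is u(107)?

We have u(0) = 8; u(1) = 7; u(2) = 9; u(3) = 5; u(4) = 13; u(5) = 11; u(6) = 1; u(7) = 7.
Since u(7) = u(1) = 7, the sequence is eventually periodic: after a pre-period of length 1 it cycles with period 6.
For j ≥ 1, u(j) depends only on (j - 1) mod 6. (107 - 1) mod 6 = 4, so u(107) = u(5) = 11.

11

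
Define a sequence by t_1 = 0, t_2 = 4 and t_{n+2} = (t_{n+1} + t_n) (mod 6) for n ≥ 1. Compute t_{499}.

t_1 = 0, t_2 = 4, t_3 = 4, t_4 = 2, t_5 = 0, t_6 = 2, t_7 = 2, t_8 = 4, t_9 = 0, t_{10} = 4.
The sequence repeats with period 8.
So t_{499} = t_{1 + ((499-1) mod 8)} = t_3 = 4.

4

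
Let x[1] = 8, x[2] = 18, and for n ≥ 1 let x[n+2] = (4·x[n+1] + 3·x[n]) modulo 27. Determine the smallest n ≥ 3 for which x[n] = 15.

3

Computing terms: x[1] = 8; x[2] = 18; x[3] = 15; x[4] = 6; x[5] = 15; x[6] = 24; x[7] = 6; x[8] = 15.
Since (x[7], x[8]) = (x[4], x[5]) = (6, 15) (two consecutive terms determine the rest), the sequence is eventually periodic: after a pre-period of length 3 it cycles with period 3.
The value 15 first appears (with n ≥ 3) at x[3].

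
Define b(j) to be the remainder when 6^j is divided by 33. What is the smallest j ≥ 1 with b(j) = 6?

Computing terms: b(0) = 1, b(1) = 6, b(2) = 3, b(3) = 18, b(4) = 9, b(5) = 21, b(6) = 27, b(7) = 30, b(8) = 15, b(9) = 24, b(10) = 12, b(11) = 6.
Since b(11) = b(1) = 6, the sequence is eventually periodic: after a pre-period of length 1 it cycles with period 10.
The value 6 first appears (with j ≥ 1) at b(1).

1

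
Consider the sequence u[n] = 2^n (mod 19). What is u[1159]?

14

Computing terms: u[0] = 1; u[1] = 2; u[2] = 4; u[3] = 8; u[4] = 16; u[5] = 13; u[6] = 7; u[7] = 14; u[8] = 9; u[9] = 18; u[10] = 17; u[11] = 15; u[12] = 11; u[13] = 3; u[14] = 6; u[15] = 12; u[16] = 5; u[17] = 10; u[18] = 1.
The sequence repeats with period 18.
So u[1159] = u[0 + ((1159-0) mod 18)] = u[7] = 14.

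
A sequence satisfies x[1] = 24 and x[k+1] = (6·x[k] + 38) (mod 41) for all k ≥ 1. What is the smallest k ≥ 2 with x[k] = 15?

8

x[1] = 24; x[2] = 18; x[3] = 23; x[4] = 12; x[5] = 28; x[6] = 1; x[7] = 3; x[8] = 15; x[9] = 5; x[10] = 27; x[11] = 36; x[12] = 8; x[13] = 4; x[14] = 21; x[15] = 0; x[16] = 38; x[17] = 20; x[18] = 35; x[19] = 2; x[20] = 9; x[21] = 10; x[22] = 16; x[23] = 11; x[24] = 22; x[25] = 6; x[26] = 33; x[27] = 31; x[28] = 19; x[29] = 29; x[30] = 7; x[31] = 39; x[32] = 26; x[33] = 30; x[34] = 13; x[35] = 34; x[36] = 37; x[37] = 14; x[38] = 40; x[39] = 32; x[40] = 25; x[41] = 24.
Since x[41] = x[1] = 24, the sequence is periodic with period 40.
The value 15 first appears (with k ≥ 2) at x[8].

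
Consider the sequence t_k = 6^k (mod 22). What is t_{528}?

t_0 = 1,  t_1 = 6,  t_2 = 14,  t_3 = 18,  t_4 = 20,  t_5 = 10,  t_6 = 16,  t_7 = 8,  t_8 = 4,  t_9 = 2,  t_{10} = 12,  t_{11} = 6.
Since t_{11} = t_1 = 6, the sequence is eventually periodic: after a pre-period of length 1 it cycles with period 10.
For k ≥ 1, t_k depends only on (k - 1) mod 10. (528 - 1) mod 10 = 7, so t_{528} = t_8 = 4.

4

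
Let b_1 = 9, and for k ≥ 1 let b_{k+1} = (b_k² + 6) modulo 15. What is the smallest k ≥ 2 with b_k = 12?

b_1 = 9,  b_2 = 12,  b_3 = 0,  b_4 = 6,  b_5 = 12.
Since b_5 = b_2 = 12, the sequence is eventually periodic: after a pre-period of length 1 it cycles with period 3.
The value 12 first appears (with k ≥ 2) at b_2.

2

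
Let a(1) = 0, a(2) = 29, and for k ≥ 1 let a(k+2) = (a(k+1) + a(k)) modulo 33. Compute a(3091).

11

a(1) = 0,  a(2) = 29,  a(3) = 29,  a(4) = 25,  a(5) = 21,  a(6) = 13,  a(7) = 1,  a(8) = 14,  a(9) = 15,  a(10) = 29,  a(11) = 11,  a(12) = 7,  a(13) = 18,  a(14) = 25,  a(15) = 10,  a(16) = 2,  a(17) = 12,  a(18) = 14,  a(19) = 26,  a(20) = 7,  a(21) = 0,  a(22) = 7,  a(23) = 7,  a(24) = 14,  a(25) = 21,  a(26) = 2,  a(27) = 23,  a(28) = 25,  a(29) = 15,  a(30) = 7,  a(31) = 22,  a(32) = 29,  a(33) = 18,  a(34) = 14,  a(35) = 32,  a(36) = 13,  a(37) = 12,  a(38) = 25,  a(39) = 4,  a(40) = 29,  a(41) = 0,  a(42) = 29.
Since (a(41), a(42)) = (a(1), a(2)) = (0, 29) (two consecutive terms determine the rest), the sequence is periodic with period 40.
(3091 - 1) mod 40 = 10, so a(3091) = a(11) = 11.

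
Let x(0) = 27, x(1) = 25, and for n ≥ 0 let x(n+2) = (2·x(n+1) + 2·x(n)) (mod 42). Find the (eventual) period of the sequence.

We have x(0) = 27, x(1) = 25, x(2) = 20, x(3) = 6, x(4) = 10, x(5) = 32, x(6) = 0, x(7) = 22, x(8) = 2, x(9) = 6, x(10) = 16, x(11) = 2, x(12) = 36, x(13) = 34, x(14) = 14, x(15) = 12, x(16) = 10, x(17) = 2, x(18) = 24, x(19) = 10, x(20) = 26, x(21) = 30, x(22) = 28, x(23) = 32, x(24) = 36, x(25) = 10, x(26) = 8, x(27) = 36, x(28) = 4, x(29) = 38, x(30) = 0, x(31) = 34, x(32) = 26, x(33) = 36, x(34) = 40, x(35) = 26, x(36) = 6, x(37) = 22, x(38) = 14, x(39) = 30, x(40) = 4, x(41) = 26, x(42) = 18, x(43) = 4, x(44) = 2, x(45) = 12, x(46) = 28, x(47) = 38, x(48) = 6, x(49) = 4, x(50) = 20, x(51) = 6.
Since (x(50), x(51)) = (x(2), x(3)) = (20, 6) (two consecutive terms determine the rest), the sequence is eventually periodic: after a pre-period of length 2 it cycles with period 48.

48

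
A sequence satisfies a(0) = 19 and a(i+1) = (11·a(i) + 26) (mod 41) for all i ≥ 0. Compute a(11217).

20

We have a(0) = 19, a(1) = 30, a(2) = 28, a(3) = 6, a(4) = 10, a(5) = 13, a(6) = 5, a(7) = 40, a(8) = 15, a(9) = 27, a(10) = 36, a(11) = 12, a(12) = 35, a(13) = 1, a(14) = 37, a(15) = 23, a(16) = 33, a(17) = 20, a(18) = 0, a(19) = 26, a(20) = 25, a(21) = 14, a(22) = 16, a(23) = 38, a(24) = 34, a(25) = 31, a(26) = 39, a(27) = 4, a(28) = 29, a(29) = 17, a(30) = 8, a(31) = 32, a(32) = 9, a(33) = 2, a(34) = 7, a(35) = 21, a(36) = 11, a(37) = 24, a(38) = 3, a(39) = 18, a(40) = 19.
Since a(40) = a(0) = 19, the sequence is periodic with period 40.
So a(11217) = a(0 + ((11217-0) mod 40)) = a(17) = 20.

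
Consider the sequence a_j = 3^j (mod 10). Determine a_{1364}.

a_0 = 1; a_1 = 3; a_2 = 9; a_3 = 7; a_4 = 1.
Since a_4 = a_0 = 1, the sequence is periodic with period 4.
(1364 - 0) mod 4 = 0, so a_{1364} = a_0 = 1.

1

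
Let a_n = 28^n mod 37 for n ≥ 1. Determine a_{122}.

34

We have a_1 = 28, a_2 = 7, a_3 = 11, a_4 = 12, a_5 = 3, a_6 = 10, a_7 = 21, a_8 = 33, a_9 = 36, a_{10} = 9, a_{11} = 30, a_{12} = 26, a_{13} = 25, a_{14} = 34, a_{15} = 27, a_{16} = 16, a_{17} = 4, a_{18} = 1, a_{19} = 28.
The sequence repeats with period 18.
(122 - 1) mod 18 = 13, so a_{122} = a_{14} = 34.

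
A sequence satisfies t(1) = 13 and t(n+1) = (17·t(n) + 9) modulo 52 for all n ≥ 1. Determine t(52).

20

Computing terms: t(1) = 13; t(2) = 22; t(3) = 19; t(4) = 20; t(5) = 37; t(6) = 14; t(7) = 39; t(8) = 48; t(9) = 45; t(10) = 46; t(11) = 11; t(12) = 40; t(13) = 13.
The sequence repeats with period 12.
So t(52) = t(1 + ((52-1) mod 12)) = t(4) = 20.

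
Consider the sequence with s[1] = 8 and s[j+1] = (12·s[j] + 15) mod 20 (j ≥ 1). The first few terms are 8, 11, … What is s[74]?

11

We have s[1] = 8; s[2] = 11; s[3] = 7; s[4] = 19; s[5] = 3; s[6] = 11.
Since s[6] = s[2] = 11, the sequence is eventually periodic: after a pre-period of length 1 it cycles with period 4.
For j ≥ 2, s[j] depends only on (j - 2) mod 4. (74 - 2) mod 4 = 0, so s[74] = s[2] = 11.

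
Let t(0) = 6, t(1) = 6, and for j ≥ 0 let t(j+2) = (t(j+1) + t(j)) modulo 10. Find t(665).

8

We have t(0) = 6, t(1) = 6, t(2) = 2, t(3) = 8, t(4) = 0, t(5) = 8, t(6) = 8, t(7) = 6, t(8) = 4, t(9) = 0, t(10) = 4, t(11) = 4, t(12) = 8, t(13) = 2, t(14) = 0, t(15) = 2, t(16) = 2, t(17) = 4, t(18) = 6, t(19) = 0, t(20) = 6, t(21) = 6.
Since (t(20), t(21)) = (t(0), t(1)) = (6, 6) (two consecutive terms determine the rest), the sequence is periodic with period 20.
So t(665) = t(0 + ((665-0) mod 20)) = t(5) = 8.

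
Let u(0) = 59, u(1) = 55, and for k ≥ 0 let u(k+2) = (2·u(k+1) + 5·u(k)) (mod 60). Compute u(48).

Computing terms: u(0) = 59; u(1) = 55; u(2) = 45; u(3) = 5; u(4) = 55; u(5) = 15; u(6) = 5; u(7) = 25; u(8) = 15; u(9) = 35; u(10) = 25; u(11) = 45; u(12) = 35; u(13) = 55; u(14) = 45.
Since (u(13), u(14)) = (u(1), u(2)) = (55, 45) (two consecutive terms determine the rest), the sequence is eventually periodic: after a pre-period of length 1 it cycles with period 12.
For k ≥ 1, u(k) depends only on (k - 1) mod 12. (48 - 1) mod 12 = 11, so u(48) = u(12) = 35.

35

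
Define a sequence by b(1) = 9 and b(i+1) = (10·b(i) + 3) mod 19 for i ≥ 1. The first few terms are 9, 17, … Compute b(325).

b(1) = 9, b(2) = 17, b(3) = 2, b(4) = 4, b(5) = 5, b(6) = 15, b(7) = 1, b(8) = 13, b(9) = 0, b(10) = 3, b(11) = 14, b(12) = 10, b(13) = 8, b(14) = 7, b(15) = 16, b(16) = 11, b(17) = 18, b(18) = 12, b(19) = 9.
Since b(19) = b(1) = 9, the sequence is periodic with period 18.
So b(325) = b(1 + ((325-1) mod 18)) = b(1) = 9.

9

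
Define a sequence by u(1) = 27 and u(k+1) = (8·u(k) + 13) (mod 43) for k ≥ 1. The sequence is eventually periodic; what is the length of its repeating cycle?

Listing terms: u(1) = 27; u(2) = 14; u(3) = 39; u(4) = 24; u(5) = 33; u(6) = 19; u(7) = 36; u(8) = 0; u(9) = 13; u(10) = 31; u(11) = 3; u(12) = 37; u(13) = 8; u(14) = 34; u(15) = 27.
Since u(15) = u(1) = 27, the sequence is periodic with period 14.

14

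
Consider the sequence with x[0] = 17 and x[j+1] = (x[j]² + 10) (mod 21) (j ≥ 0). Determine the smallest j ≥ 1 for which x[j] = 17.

Computing terms: x[0] = 17,  x[1] = 5,  x[2] = 14,  x[3] = 17.
Since x[3] = x[0] = 17, the sequence is periodic with period 3.
The value 17 next appears (with j ≥ 1) at x[3].

3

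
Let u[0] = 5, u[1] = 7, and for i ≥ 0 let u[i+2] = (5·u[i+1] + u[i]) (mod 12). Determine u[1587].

Listing terms: u[0] = 5,  u[1] = 7,  u[2] = 4,  u[3] = 3,  u[4] = 7,  u[5] = 2,  u[6] = 5,  u[7] = 3,  u[8] = 8,  u[9] = 7,  u[10] = 7,  u[11] = 6,  u[12] = 1,  u[13] = 11,  u[14] = 8,  u[15] = 3,  u[16] = 11,  u[17] = 10,  u[18] = 1,  u[19] = 3,  u[20] = 4,  u[21] = 11,  u[22] = 11,  u[23] = 6,  u[24] = 5,  u[25] = 7.
Since (u[24], u[25]) = (u[0], u[1]) = (5, 7) (two consecutive terms determine the rest), the sequence is periodic with period 24.
So u[1587] = u[0 + ((1587-0) mod 24)] = u[3] = 3.

3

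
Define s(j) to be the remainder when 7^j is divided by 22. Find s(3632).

5

s(0) = 1; s(1) = 7; s(2) = 5; s(3) = 13; s(4) = 3; s(5) = 21; s(6) = 15; s(7) = 17; s(8) = 9; s(9) = 19; s(10) = 1.
Since s(10) = s(0) = 1, the sequence is periodic with period 10.
So s(3632) = s(0 + ((3632-0) mod 10)) = s(2) = 5.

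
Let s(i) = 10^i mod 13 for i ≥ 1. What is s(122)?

We have s(1) = 10,  s(2) = 9,  s(3) = 12,  s(4) = 3,  s(5) = 4,  s(6) = 1,  s(7) = 10.
Since s(7) = s(1) = 10, the sequence is periodic with period 6.
So s(122) = s(1 + ((122-1) mod 6)) = s(2) = 9.

9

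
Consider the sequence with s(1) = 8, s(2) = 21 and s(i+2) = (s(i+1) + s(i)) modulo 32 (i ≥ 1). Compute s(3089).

7

Listing terms: s(1) = 8,  s(2) = 21,  s(3) = 29,  s(4) = 18,  s(5) = 15,  s(6) = 1,  s(7) = 16,  s(8) = 17,  s(9) = 1,  s(10) = 18,  s(11) = 19,  s(12) = 5,  s(13) = 24,  s(14) = 29,  s(15) = 21,  s(16) = 18,  s(17) = 7,  s(18) = 25,  s(19) = 0,  s(20) = 25,  s(21) = 25,  s(22) = 18,  s(23) = 11,  s(24) = 29,  s(25) = 8,  s(26) = 5,  s(27) = 13,  s(28) = 18,  s(29) = 31,  s(30) = 17,  s(31) = 16,  s(32) = 1,  s(33) = 17,  s(34) = 18,  s(35) = 3,  s(36) = 21,  s(37) = 24,  s(38) = 13,  s(39) = 5,  s(40) = 18,  s(41) = 23,  s(42) = 9,  s(43) = 0,  s(44) = 9,  s(45) = 9,  s(46) = 18,  s(47) = 27,  s(48) = 13,  s(49) = 8,  s(50) = 21.
The sequence repeats with period 48.
So s(3089) = s(1 + ((3089-1) mod 48)) = s(17) = 7.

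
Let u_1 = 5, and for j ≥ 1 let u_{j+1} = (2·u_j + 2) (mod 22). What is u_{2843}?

Listing terms: u_1 = 5,  u_2 = 12,  u_3 = 4,  u_4 = 10,  u_5 = 0,  u_6 = 2,  u_7 = 6,  u_8 = 14,  u_9 = 8,  u_{10} = 18,  u_{11} = 16,  u_{12} = 12.
Since u_{12} = u_2 = 12, the sequence is eventually periodic: after a pre-period of length 1 it cycles with period 10.
For j ≥ 2, u_j depends only on (j - 2) mod 10. (2843 - 2) mod 10 = 1, so u_{2843} = u_3 = 4.

4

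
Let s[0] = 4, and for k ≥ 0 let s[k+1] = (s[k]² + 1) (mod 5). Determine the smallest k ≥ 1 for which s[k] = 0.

s[0] = 4; s[1] = 2; s[2] = 0; s[3] = 1; s[4] = 2.
Since s[4] = s[1] = 2, the sequence is eventually periodic: after a pre-period of length 1 it cycles with period 3.
The value 0 first appears (with k ≥ 1) at s[2].

2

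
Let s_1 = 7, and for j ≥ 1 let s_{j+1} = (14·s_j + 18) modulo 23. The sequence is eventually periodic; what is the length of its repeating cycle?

22

We have s_1 = 7; s_2 = 1; s_3 = 9; s_4 = 6; s_5 = 10; s_6 = 20; s_7 = 22; s_8 = 4; s_9 = 5; s_{10} = 19; s_{11} = 8; s_{12} = 15; s_{13} = 21; s_{14} = 13; s_{15} = 16; s_{16} = 12; s_{17} = 2; s_{18} = 0; s_{19} = 18; s_{20} = 17; s_{21} = 3; s_{22} = 14; s_{23} = 7.
The sequence repeats with period 22.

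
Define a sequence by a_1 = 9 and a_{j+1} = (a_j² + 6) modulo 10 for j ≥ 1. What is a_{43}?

Listing terms: a_1 = 9; a_2 = 7; a_3 = 5; a_4 = 1; a_5 = 7.
Since a_5 = a_2 = 7, the sequence is eventually periodic: after a pre-period of length 1 it cycles with period 3.
For j ≥ 2, a_j depends only on (j - 2) mod 3. (43 - 2) mod 3 = 2, so a_{43} = a_4 = 1.

1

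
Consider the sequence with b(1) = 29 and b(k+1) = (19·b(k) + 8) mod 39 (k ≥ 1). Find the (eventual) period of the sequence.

12

Listing terms: b(1) = 29,  b(2) = 13,  b(3) = 21,  b(4) = 17,  b(5) = 19,  b(6) = 18,  b(7) = 38,  b(8) = 28,  b(9) = 33,  b(10) = 11,  b(11) = 22,  b(12) = 36,  b(13) = 29.
The sequence repeats with period 12.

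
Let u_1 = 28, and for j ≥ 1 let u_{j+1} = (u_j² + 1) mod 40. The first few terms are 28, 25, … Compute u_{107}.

10

Listing terms: u_1 = 28,  u_2 = 25,  u_3 = 26,  u_4 = 37,  u_5 = 10,  u_6 = 21,  u_7 = 2,  u_8 = 5,  u_9 = 26.
Since u_9 = u_3 = 26, the sequence is eventually periodic: after a pre-period of length 2 it cycles with period 6.
For j ≥ 3, u_j depends only on (j - 3) mod 6. (107 - 3) mod 6 = 2, so u_{107} = u_5 = 10.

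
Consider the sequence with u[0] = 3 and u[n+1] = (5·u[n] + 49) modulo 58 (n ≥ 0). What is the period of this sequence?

u[0] = 3; u[1] = 6; u[2] = 21; u[3] = 38; u[4] = 7; u[5] = 26; u[6] = 5; u[7] = 16; u[8] = 13; u[9] = 56; u[10] = 39; u[11] = 12; u[12] = 51; u[13] = 14; u[14] = 3.
Since u[14] = u[0] = 3, the sequence is periodic with period 14.

14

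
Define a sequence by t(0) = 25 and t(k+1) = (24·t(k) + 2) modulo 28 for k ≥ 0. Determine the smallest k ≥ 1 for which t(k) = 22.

3

Computing terms: t(0) = 25; t(1) = 14; t(2) = 2; t(3) = 22; t(4) = 26; t(5) = 10; t(6) = 18; t(7) = 14.
Since t(7) = t(1) = 14, the sequence is eventually periodic: after a pre-period of length 1 it cycles with period 6.
The value 22 first appears (with k ≥ 1) at t(3).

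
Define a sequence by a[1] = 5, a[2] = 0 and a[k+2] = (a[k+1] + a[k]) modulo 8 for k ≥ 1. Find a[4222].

a[1] = 5; a[2] = 0; a[3] = 5; a[4] = 5; a[5] = 2; a[6] = 7; a[7] = 1; a[8] = 0; a[9] = 1; a[10] = 1; a[11] = 2; a[12] = 3; a[13] = 5; a[14] = 0.
The sequence repeats with period 12.
(4222 - 1) mod 12 = 9, so a[4222] = a[10] = 1.

1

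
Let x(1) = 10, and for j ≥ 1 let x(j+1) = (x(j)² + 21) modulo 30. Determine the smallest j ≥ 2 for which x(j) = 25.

4

x(1) = 10, x(2) = 1, x(3) = 22, x(4) = 25, x(5) = 16, x(6) = 7, x(7) = 10.
Since x(7) = x(1) = 10, the sequence is periodic with period 6.
The value 25 first appears (with j ≥ 2) at x(4).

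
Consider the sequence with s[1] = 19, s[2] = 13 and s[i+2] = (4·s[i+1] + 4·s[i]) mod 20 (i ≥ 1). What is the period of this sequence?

We have s[1] = 19, s[2] = 13, s[3] = 8, s[4] = 4, s[5] = 8, s[6] = 8, s[7] = 4.
Since (s[6], s[7]) = (s[3], s[4]) = (8, 4) (two consecutive terms determine the rest), the sequence is eventually periodic: after a pre-period of length 2 it cycles with period 3.

3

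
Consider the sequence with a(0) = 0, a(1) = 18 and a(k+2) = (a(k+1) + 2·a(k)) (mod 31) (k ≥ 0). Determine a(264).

28

a(0) = 0, a(1) = 18, a(2) = 18, a(3) = 23, a(4) = 28, a(5) = 12, a(6) = 6, a(7) = 30, a(8) = 11, a(9) = 9, a(10) = 0, a(11) = 18.
The sequence repeats with period 10.
So a(264) = a(0 + ((264-0) mod 10)) = a(4) = 28.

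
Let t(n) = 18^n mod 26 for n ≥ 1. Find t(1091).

Computing terms: t(1) = 18,  t(2) = 12,  t(3) = 8,  t(4) = 14,  t(5) = 18.
Since t(5) = t(1) = 18, the sequence is periodic with period 4.
So t(1091) = t(1 + ((1091-1) mod 4)) = t(3) = 8.

8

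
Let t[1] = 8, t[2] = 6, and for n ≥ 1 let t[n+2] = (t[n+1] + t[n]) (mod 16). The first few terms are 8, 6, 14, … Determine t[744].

14

t[1] = 8; t[2] = 6; t[3] = 14; t[4] = 4; t[5] = 2; t[6] = 6; t[7] = 8; t[8] = 14; t[9] = 6; t[10] = 4; t[11] = 10; t[12] = 14; t[13] = 8; t[14] = 6.
Since (t[13], t[14]) = (t[1], t[2]) = (8, 6) (two consecutive terms determine the rest), the sequence is periodic with period 12.
So t[744] = t[1 + ((744-1) mod 12)] = t[12] = 14.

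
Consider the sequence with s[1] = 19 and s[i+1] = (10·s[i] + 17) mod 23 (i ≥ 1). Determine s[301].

6

We have s[1] = 19,  s[2] = 0,  s[3] = 17,  s[4] = 3,  s[5] = 1,  s[6] = 4,  s[7] = 11,  s[8] = 12,  s[9] = 22,  s[10] = 7,  s[11] = 18,  s[12] = 13,  s[13] = 9,  s[14] = 15,  s[15] = 6,  s[16] = 8,  s[17] = 5,  s[18] = 21,  s[19] = 20,  s[20] = 10,  s[21] = 2,  s[22] = 14,  s[23] = 19.
Since s[23] = s[1] = 19, the sequence is periodic with period 22.
So s[301] = s[1 + ((301-1) mod 22)] = s[15] = 6.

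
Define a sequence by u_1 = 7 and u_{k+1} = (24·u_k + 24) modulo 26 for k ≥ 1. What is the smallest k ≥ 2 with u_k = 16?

We have u_1 = 7, u_2 = 10, u_3 = 4, u_4 = 16, u_5 = 18, u_6 = 14, u_7 = 22, u_8 = 6, u_9 = 12, u_{10} = 0, u_{11} = 24, u_{12} = 2, u_{13} = 20, u_{14} = 10.
Since u_{14} = u_2 = 10, the sequence is eventually periodic: after a pre-period of length 1 it cycles with period 12.
The value 16 first appears (with k ≥ 2) at u_4.

4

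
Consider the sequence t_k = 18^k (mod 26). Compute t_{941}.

We have t_1 = 18,  t_2 = 12,  t_3 = 8,  t_4 = 14,  t_5 = 18.
Since t_5 = t_1 = 18, the sequence is periodic with period 4.
So t_{941} = t_{1 + ((941-1) mod 4)} = t_1 = 18.

18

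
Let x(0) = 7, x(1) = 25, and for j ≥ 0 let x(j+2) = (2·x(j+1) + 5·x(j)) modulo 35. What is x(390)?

10

Computing terms: x(0) = 7; x(1) = 25; x(2) = 15; x(3) = 15; x(4) = 0; x(5) = 5; x(6) = 10; x(7) = 10; x(8) = 0; x(9) = 15; x(10) = 30; x(11) = 30; x(12) = 0; x(13) = 10; x(14) = 20; x(15) = 20; x(16) = 0; x(17) = 30; x(18) = 25; x(19) = 25; x(20) = 0; x(21) = 20; x(22) = 5; x(23) = 5; x(24) = 0; x(25) = 25; x(26) = 15.
Since (x(25), x(26)) = (x(1), x(2)) = (25, 15) (two consecutive terms determine the rest), the sequence is eventually periodic: after a pre-period of length 1 it cycles with period 24.
For j ≥ 1, x(j) depends only on (j - 1) mod 24. (390 - 1) mod 24 = 5, so x(390) = x(6) = 10.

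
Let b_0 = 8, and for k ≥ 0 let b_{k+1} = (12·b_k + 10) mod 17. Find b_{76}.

We have b_0 = 8,  b_1 = 4,  b_2 = 7,  b_3 = 9,  b_4 = 16,  b_5 = 15,  b_6 = 3,  b_7 = 12,  b_8 = 1,  b_9 = 5,  b_{10} = 2,  b_{11} = 0,  b_{12} = 10,  b_{13} = 11,  b_{14} = 6,  b_{15} = 14,  b_{16} = 8.
Since b_{16} = b_0 = 8, the sequence is periodic with period 16.
(76 - 0) mod 16 = 12, so b_{76} = b_{12} = 10.

10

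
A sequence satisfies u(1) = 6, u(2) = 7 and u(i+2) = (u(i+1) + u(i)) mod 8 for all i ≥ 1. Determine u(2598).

Computing terms: u(1) = 6,  u(2) = 7,  u(3) = 5,  u(4) = 4,  u(5) = 1,  u(6) = 5,  u(7) = 6,  u(8) = 3,  u(9) = 1,  u(10) = 4,  u(11) = 5,  u(12) = 1,  u(13) = 6,  u(14) = 7.
Since (u(13), u(14)) = (u(1), u(2)) = (6, 7) (two consecutive terms determine the rest), the sequence is periodic with period 12.
So u(2598) = u(1 + ((2598-1) mod 12)) = u(6) = 5.

5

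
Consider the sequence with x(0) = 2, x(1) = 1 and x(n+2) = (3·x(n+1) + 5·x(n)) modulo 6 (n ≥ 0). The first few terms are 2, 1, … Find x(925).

x(0) = 2,  x(1) = 1,  x(2) = 1,  x(3) = 2,  x(4) = 5,  x(5) = 1,  x(6) = 4,  x(7) = 5,  x(8) = 5,  x(9) = 4,  x(10) = 1,  x(11) = 5,  x(12) = 2,  x(13) = 1.
Since (x(12), x(13)) = (x(0), x(1)) = (2, 1) (two consecutive terms determine the rest), the sequence is periodic with period 12.
So x(925) = x(0 + ((925-0) mod 12)) = x(1) = 1.

1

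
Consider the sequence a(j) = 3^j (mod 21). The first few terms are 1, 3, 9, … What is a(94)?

Listing terms: a(0) = 1; a(1) = 3; a(2) = 9; a(3) = 6; a(4) = 18; a(5) = 12; a(6) = 15; a(7) = 3.
Since a(7) = a(1) = 3, the sequence is eventually periodic: after a pre-period of length 1 it cycles with period 6.
For j ≥ 1, a(j) depends only on (j - 1) mod 6. (94 - 1) mod 6 = 3, so a(94) = a(4) = 18.

18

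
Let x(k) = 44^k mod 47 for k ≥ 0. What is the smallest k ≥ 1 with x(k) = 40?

43

Computing terms: x(0) = 1, x(1) = 44, x(2) = 9, x(3) = 20, x(4) = 34, x(5) = 39, x(6) = 24, x(7) = 22, x(8) = 28, x(9) = 10, x(10) = 17, x(11) = 43, x(12) = 12, x(13) = 11, x(14) = 14, x(15) = 5, x(16) = 32, x(17) = 45, x(18) = 6, x(19) = 29, x(20) = 7, x(21) = 26, x(22) = 16, x(23) = 46, x(24) = 3, x(25) = 38, x(26) = 27, x(27) = 13, x(28) = 8, x(29) = 23, x(30) = 25, x(31) = 19, x(32) = 37, x(33) = 30, x(34) = 4, x(35) = 35, x(36) = 36, x(37) = 33, x(38) = 42, x(39) = 15, x(40) = 2, x(41) = 41, x(42) = 18, x(43) = 40, x(44) = 21, x(45) = 31, x(46) = 1.
The sequence repeats with period 46.
The value 40 first appears (with k ≥ 1) at x(43).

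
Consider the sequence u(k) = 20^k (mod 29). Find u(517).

16

We have u(1) = 20,  u(2) = 23,  u(3) = 25,  u(4) = 7,  u(5) = 24,  u(6) = 16,  u(7) = 1,  u(8) = 20.
Since u(8) = u(1) = 20, the sequence is periodic with period 7.
(517 - 1) mod 7 = 5, so u(517) = u(6) = 16.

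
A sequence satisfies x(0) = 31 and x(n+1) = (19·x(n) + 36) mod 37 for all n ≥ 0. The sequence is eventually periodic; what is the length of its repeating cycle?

Computing terms: x(0) = 31,  x(1) = 33,  x(2) = 34,  x(3) = 16,  x(4) = 7,  x(5) = 21,  x(6) = 28,  x(7) = 13,  x(8) = 24,  x(9) = 11,  x(10) = 23,  x(11) = 29,  x(12) = 32,  x(13) = 15,  x(14) = 25,  x(15) = 30,  x(16) = 14,  x(17) = 6,  x(18) = 2,  x(19) = 0,  x(20) = 36,  x(21) = 17,  x(22) = 26,  x(23) = 12,  x(24) = 5,  x(25) = 20,  x(26) = 9,  x(27) = 22,  x(28) = 10,  x(29) = 4,  x(30) = 1,  x(31) = 18,  x(32) = 8,  x(33) = 3,  x(34) = 19,  x(35) = 27,  x(36) = 31.
Since x(36) = x(0) = 31, the sequence is periodic with period 36.

36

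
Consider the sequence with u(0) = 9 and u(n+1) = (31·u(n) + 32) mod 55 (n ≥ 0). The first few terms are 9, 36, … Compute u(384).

u(0) = 9; u(1) = 36; u(2) = 48; u(3) = 35; u(4) = 17; u(5) = 9.
The sequence repeats with period 5.
So u(384) = u(0 + ((384-0) mod 5)) = u(4) = 17.

17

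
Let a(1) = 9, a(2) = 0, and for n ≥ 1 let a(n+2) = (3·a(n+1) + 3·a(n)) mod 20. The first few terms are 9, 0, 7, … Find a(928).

Listing terms: a(1) = 9; a(2) = 0; a(3) = 7; a(4) = 1; a(5) = 4; a(6) = 15; a(7) = 17; a(8) = 16; a(9) = 19; a(10) = 5; a(11) = 12; a(12) = 11; a(13) = 9; a(14) = 0.
Since (a(13), a(14)) = (a(1), a(2)) = (9, 0) (two consecutive terms determine the rest), the sequence is periodic with period 12.
So a(928) = a(1 + ((928-1) mod 12)) = a(4) = 1.

1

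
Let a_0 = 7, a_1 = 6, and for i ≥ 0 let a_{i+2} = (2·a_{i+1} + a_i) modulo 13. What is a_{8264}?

Listing terms: a_0 = 7,  a_1 = 6,  a_2 = 6,  a_3 = 5,  a_4 = 3,  a_5 = 11,  a_6 = 12,  a_7 = 9,  a_8 = 4,  a_9 = 4,  a_{10} = 12,  a_{11} = 2,  a_{12} = 3,  a_{13} = 8,  a_{14} = 6,  a_{15} = 7,  a_{16} = 7,  a_{17} = 8,  a_{18} = 10,  a_{19} = 2,  a_{20} = 1,  a_{21} = 4,  a_{22} = 9,  a_{23} = 9,  a_{24} = 1,  a_{25} = 11,  a_{26} = 10,  a_{27} = 5,  a_{28} = 7,  a_{29} = 6.
The sequence repeats with period 28.
So a_{8264} = a_{0 + ((8264-0) mod 28)} = a_4 = 3.

3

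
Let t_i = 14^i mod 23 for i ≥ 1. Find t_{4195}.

t_1 = 14,  t_2 = 12,  t_3 = 7,  t_4 = 6,  t_5 = 15,  t_6 = 3,  t_7 = 19,  t_8 = 13,  t_9 = 21,  t_{10} = 18,  t_{11} = 22,  t_{12} = 9,  t_{13} = 11,  t_{14} = 16,  t_{15} = 17,  t_{16} = 8,  t_{17} = 20,  t_{18} = 4,  t_{19} = 10,  t_{20} = 2,  t_{21} = 5,  t_{22} = 1,  t_{23} = 14.
The sequence repeats with period 22.
So t_{4195} = t_{1 + ((4195-1) mod 22)} = t_{15} = 17.

17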